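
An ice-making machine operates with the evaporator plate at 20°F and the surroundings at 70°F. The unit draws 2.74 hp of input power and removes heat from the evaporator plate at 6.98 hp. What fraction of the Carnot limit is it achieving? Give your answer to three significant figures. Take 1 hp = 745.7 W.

COP_actual = Q̇_C/Ẇ = 6.980/2.740 = 2.547.
In absolute terms T_C = 266.48 K and T_H = 294.26 K, so ΔT = 27.78 K.
COP_Carnot = T_C/ΔT = 266.48/27.78 = 9.593.
η_II = COP_actual/COP_Carnot = 2.547/9.593 = 0.2655.

0.266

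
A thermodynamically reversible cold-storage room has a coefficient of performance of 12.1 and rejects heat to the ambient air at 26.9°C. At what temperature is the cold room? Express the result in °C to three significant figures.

For a Carnot refrigerator COP_R = T_C/(T_H − T_C), so T_C = COP·T_H/(1 + COP).
With T_H = 300.05 K, T_C = 12.1 × 300.05/13.10 = 277.15 K.
Converting, 277.15 K = 4.00°C.

4.00 °C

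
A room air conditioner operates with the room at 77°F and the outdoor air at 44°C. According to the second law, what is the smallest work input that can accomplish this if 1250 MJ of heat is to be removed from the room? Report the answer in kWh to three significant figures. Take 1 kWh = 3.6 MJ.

22.1 kWh

In absolute terms T_C = 298.15 K and T_H = 317.15 K, so ΔT = 19.00 K.
The reversible limit is COP_R = T_C/ΔT = 15.69, so W_min = Q_C/COP = Q_C·ΔT/T_C.
W_min = 1250 × 19.00/298.15 = 79.66 MJ = 22.13 kWh.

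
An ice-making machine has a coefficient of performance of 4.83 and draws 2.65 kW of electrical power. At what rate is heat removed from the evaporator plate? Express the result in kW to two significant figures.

13 kW

Q̇_C = COP × Ẇ = 4.83 × 2.650 = 12.80 kW.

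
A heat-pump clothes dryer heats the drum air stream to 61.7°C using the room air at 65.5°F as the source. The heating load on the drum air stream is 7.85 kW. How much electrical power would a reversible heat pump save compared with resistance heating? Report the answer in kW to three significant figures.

6.84 kW

In absolute terms T_C = 291.76 K and T_H = 334.85 K, so ΔT = 43.09 K.
COP_Carnot = T_H/ΔT = 334.85/43.09 = 7.771.
Resistance heating needs Ẇ_res = Q̇_H = 7.850 kW; the reversible heat pump needs only Ẇ_hp = Q̇_H/COP = 1.010 kW.
Saving = 7.850 − 1.010 = 6.840 kW.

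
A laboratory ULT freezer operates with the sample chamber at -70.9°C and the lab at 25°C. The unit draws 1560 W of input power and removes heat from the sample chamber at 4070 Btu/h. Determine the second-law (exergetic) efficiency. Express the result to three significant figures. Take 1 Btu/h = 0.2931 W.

0.363

Converting, Q̇_C = 4070 Btu/h = 1193 W, so COP_actual = Q̇_C/Ẇ = 1193/1560 = 0.7647.
In absolute terms T_C = 202.25 K and T_H = 298.15 K, so ΔT = 95.90 K.
COP_Carnot = T_C/ΔT = 202.25/95.90 = 2.109.
η_II = COP_actual/COP_Carnot = 0.7647/2.109 = 0.3626.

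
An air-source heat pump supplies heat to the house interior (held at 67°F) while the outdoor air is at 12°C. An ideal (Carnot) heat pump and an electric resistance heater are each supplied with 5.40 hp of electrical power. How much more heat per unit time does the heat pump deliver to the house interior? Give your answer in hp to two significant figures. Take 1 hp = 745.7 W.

In absolute terms T_C = 285.15 K and T_H = 292.59 K, so ΔT = 7.444 K.
COP_Carnot = T_H/ΔT = 292.59/7.444 = 39.30.
The heat pump delivers Q̇_H = COP × Ẇ = 212.2 hp; the resistance heater delivers Ẇ = 5.400 hp.
Extra = (COP − 1)·Ẇ = 206.8 hp.

210 hp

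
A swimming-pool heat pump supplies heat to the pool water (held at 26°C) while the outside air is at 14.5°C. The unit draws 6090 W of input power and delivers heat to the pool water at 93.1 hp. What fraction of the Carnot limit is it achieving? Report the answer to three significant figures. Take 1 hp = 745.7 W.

Converting, Q̇_H = 93.10 hp = 69420 W, so COP_actual = Q̇_H/Ẇ = 69420/6090 = 11.40.
In absolute terms T_C = 287.65 K and T_H = 299.15 K, so ΔT = 11.50 K.
COP_Carnot = T_H/ΔT = 299.15/11.50 = 26.01.
η_II = COP_actual/COP_Carnot = 11.40/26.01 = 0.4382.

0.438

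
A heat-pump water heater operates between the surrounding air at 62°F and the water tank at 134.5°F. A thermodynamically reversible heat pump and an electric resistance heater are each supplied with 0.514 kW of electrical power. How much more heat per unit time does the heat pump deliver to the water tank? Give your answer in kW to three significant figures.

In absolute terms T_C = 289.82 K and T_H = 330.09 K, so ΔT = 40.28 K.
COP_Carnot = T_H/ΔT = 330.09/40.28 = 8.195.
The heat pump delivers Q̇_H = COP × Ẇ = 4.212 kW; the resistance heater delivers Ẇ = 0.5140 kW.
Extra = (COP − 1)·Ẇ = 3.698 kW.

3.70 kW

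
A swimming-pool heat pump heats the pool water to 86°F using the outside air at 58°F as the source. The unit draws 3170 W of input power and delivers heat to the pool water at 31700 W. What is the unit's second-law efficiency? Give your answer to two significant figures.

0.51

COP_actual = Q̇_H/Ẇ = 31700/3170 = 10.00.
In absolute terms T_C = 287.59 K and T_H = 303.15 K, so ΔT = 15.56 K.
COP_Carnot = T_H/ΔT = 303.15/15.56 = 19.49.
η_II = COP_actual/COP_Carnot = 10.00/19.49 = 0.5131.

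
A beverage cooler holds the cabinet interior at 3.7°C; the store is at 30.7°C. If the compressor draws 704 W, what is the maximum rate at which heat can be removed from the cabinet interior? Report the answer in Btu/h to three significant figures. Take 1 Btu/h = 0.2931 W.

In absolute terms T_C = 276.85 K and T_H = 303.85 K, so ΔT = 27.00 K.
COP_Carnot = T_C/ΔT = 276.85/27.00 = 10.25.
Q̇_max = COP_Carnot × Ẇ = 10.25 × 704.0 W = 7219 W = 24630 Btu/h.

24600 Btu/h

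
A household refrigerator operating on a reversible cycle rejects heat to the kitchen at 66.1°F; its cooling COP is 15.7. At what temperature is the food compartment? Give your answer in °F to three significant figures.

For a Carnot refrigerator COP_R = T_C/(T_H − T_C), so T_C = COP·T_H/(1 + COP).
With T_H = 292.09 K, T_C = 15.7 × 292.09/16.70 = 274.60 K.
Converting, 274.60 K = 34.62°F.

34.6 °F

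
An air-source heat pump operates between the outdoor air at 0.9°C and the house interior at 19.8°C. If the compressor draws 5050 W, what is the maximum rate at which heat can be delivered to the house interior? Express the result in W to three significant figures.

78300 W

In absolute terms T_C = 274.05 K and T_H = 292.95 K, so ΔT = 18.90 K.
COP_Carnot = T_H/ΔT = 292.95/18.90 = 15.50.
Q̇_max = COP_Carnot × Ẇ = 15.50 × 5050 W = 78280 W.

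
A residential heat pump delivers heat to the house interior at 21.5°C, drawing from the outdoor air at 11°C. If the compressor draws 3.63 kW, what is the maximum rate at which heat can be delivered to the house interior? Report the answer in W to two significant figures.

100000 W

In absolute terms T_C = 284.15 K and T_H = 294.65 K, so ΔT = 10.50 K.
COP_Carnot = T_H/ΔT = 294.65/10.50 = 28.06.
Q̇_max = COP_Carnot × Ẇ = 28.06 × 3.630 kW = 101.9 kW = 101900 W.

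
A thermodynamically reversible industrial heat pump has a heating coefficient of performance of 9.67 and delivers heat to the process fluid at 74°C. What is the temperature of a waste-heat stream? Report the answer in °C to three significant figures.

COP_HP = T_H/(T_H − T_C) gives T_H − T_C = T_H/COP.
With T_H = 347.15 K, T_C = 347.15 × (1 − 1/9.67) = 311.25 K.
Converting, 311.25 K = 38.10°C.

38.1 °C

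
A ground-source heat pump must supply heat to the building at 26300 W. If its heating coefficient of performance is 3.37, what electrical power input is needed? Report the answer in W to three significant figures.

Ẇ = Q̇_H/COP_HP = 26300/3.37 = 7804 W.

7800 W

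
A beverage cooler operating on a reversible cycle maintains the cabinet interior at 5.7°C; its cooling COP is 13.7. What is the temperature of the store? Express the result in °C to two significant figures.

COP_R = T_C/(T_H − T_C) gives T_H − T_C = T_C/COP.
With T_C = 278.85 K, T_H = 278.85 × (1 + 1/13.7) = 299.20 K.
Converting, 299.20 K = 26.05°C.

26 °C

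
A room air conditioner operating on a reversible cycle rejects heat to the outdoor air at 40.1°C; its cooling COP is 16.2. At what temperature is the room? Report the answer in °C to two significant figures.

22 °C

For a Carnot refrigerator COP_R = T_C/(T_H − T_C), so T_C = COP·T_H/(1 + COP).
With T_H = 313.25 K, T_C = 16.2 × 313.25/17.20 = 295.04 K.
Converting, 295.04 K = 21.89°C.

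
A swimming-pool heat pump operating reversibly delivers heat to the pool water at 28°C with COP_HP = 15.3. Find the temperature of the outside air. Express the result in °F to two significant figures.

47 °F

COP_HP = T_H/(T_H − T_C) gives T_H − T_C = T_H/COP.
With T_H = 301.15 K, T_C = 301.15 × (1 − 1/15.3) = 281.47 K.
Converting, 281.47 K = 46.97°F.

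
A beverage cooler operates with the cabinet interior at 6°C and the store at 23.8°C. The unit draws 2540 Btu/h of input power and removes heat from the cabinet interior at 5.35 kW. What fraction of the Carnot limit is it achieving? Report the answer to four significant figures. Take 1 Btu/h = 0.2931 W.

0.4582

Converting, Q̇_C = 5.350 kW = 18250 Btu/h, so COP_actual = Q̇_C/Ẇ = 18250/2540 = 7.186.
In absolute terms T_C = 279.15 K and T_H = 296.95 K, so ΔT = 17.80 K.
COP_Carnot = T_C/ΔT = 279.15/17.80 = 15.68.
η_II = COP_actual/COP_Carnot = 7.186/15.68 = 0.4582.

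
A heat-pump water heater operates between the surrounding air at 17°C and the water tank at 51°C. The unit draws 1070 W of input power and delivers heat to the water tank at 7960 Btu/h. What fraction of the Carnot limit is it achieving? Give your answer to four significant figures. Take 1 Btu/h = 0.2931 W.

0.2287

Converting, Q̇_H = 7960 Btu/h = 2333 W, so COP_actual = Q̇_H/Ẇ = 2333/1070 = 2.180.
In absolute terms T_C = 290.15 K and T_H = 324.15 K, so ΔT = 34.00 K.
COP_Carnot = T_H/ΔT = 324.15/34.00 = 9.534.
η_II = COP_actual/COP_Carnot = 2.180/9.534 = 0.2287.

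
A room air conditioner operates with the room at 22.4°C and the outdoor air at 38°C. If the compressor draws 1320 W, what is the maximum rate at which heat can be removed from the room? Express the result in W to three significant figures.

In absolute terms T_C = 295.55 K and T_H = 311.15 K, so ΔT = 15.60 K.
COP_Carnot = T_C/ΔT = 295.55/15.60 = 18.95.
Q̇_max = COP_Carnot × Ẇ = 18.95 × 1320 W = 25010 W.

25000 W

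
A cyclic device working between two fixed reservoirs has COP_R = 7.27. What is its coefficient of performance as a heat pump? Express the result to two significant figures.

8.3

The first law on one cycle gives Q_H = Q_C + W, so Q_H/W = Q_C/W + 1.
COP_HP = COP_R + 1 = 7.27 + 1 = 8.27.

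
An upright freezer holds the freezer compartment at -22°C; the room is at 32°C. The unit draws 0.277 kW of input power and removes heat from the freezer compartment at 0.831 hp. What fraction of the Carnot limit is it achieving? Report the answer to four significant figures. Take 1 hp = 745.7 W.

Converting, Q̇_C = 0.8310 hp = 0.6197 kW, so COP_actual = Q̇_C/Ẇ = 0.6197/0.2770 = 2.237.
In absolute terms T_C = 251.15 K and T_H = 305.15 K, so ΔT = 54.00 K.
COP_Carnot = T_C/ΔT = 251.15/54.00 = 4.651.
η_II = COP_actual/COP_Carnot = 2.237/4.651 = 0.4810.

0.4810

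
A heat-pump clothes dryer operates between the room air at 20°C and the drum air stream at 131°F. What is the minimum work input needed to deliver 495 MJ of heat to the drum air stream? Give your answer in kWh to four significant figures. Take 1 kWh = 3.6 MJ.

In absolute terms T_C = 293.15 K and T_H = 328.15 K, so ΔT = 35.00 K.
The reversible limit is COP_HP = T_H/ΔT = 9.376, so W_min = Q_H/COP = Q_H·ΔT/T_H.
W_min = 495.0 × 35.00/328.15 = 52.80 MJ = 14.67 kWh.

14.67 kWh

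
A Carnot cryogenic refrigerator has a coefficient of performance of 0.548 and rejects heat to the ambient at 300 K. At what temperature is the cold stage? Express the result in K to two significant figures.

110 K

For a Carnot refrigerator COP_R = T_C/(T_H − T_C), so T_C = COP·T_H/(1 + COP).
With T_H = 300.00 K, T_C = 0.548 × 300.00/1.548 = 106.20 K.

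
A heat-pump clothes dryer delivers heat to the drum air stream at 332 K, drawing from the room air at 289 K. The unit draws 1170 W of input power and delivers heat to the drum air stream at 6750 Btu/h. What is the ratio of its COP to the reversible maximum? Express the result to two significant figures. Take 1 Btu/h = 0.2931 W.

Converting, Q̇_H = 6750 Btu/h = 1978 W, so COP_actual = Q̇_H/Ẇ = 1978/1170 = 1.691.
The reservoir spacing is ΔT = 332 − 289 = 43.00 K.
COP_Carnot = T_H/ΔT = 332.00/43.00 = 7.721.
η_II = COP_actual/COP_Carnot = 1.691/7.721 = 0.2190.

0.22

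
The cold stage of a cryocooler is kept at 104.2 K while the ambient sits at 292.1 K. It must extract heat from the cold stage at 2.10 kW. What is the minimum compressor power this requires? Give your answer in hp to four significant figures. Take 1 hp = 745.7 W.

5.078 hp

The reservoir spacing is ΔT = 292.1 − 104.2 = 187.9 K.
COP_Carnot = T_C/ΔT = 104.20/187.9 = 0.5546.
Ẇ_min = Q̇/COP_Carnot = 2.100/0.5546 = 3.787 kW = 5.078 hp.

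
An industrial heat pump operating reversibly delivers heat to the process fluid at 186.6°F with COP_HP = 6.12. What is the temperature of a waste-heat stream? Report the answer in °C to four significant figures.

COP_HP = T_H/(T_H − T_C) gives T_H − T_C = T_H/COP.
With T_H = 359.04 K, T_C = 359.04 × (1 − 1/6.12) = 300.37 K.
Converting, 300.37 K = 27.22°C.

27.22 °C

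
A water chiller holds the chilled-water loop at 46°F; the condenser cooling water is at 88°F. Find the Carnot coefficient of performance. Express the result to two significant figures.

12

In absolute terms T_C = 280.93 K and T_H = 304.26 K, so ΔT = 23.33 K.
For a reversible cycle, COP_Carnot = T_C/ΔT = 280.93/23.33 = 12.04.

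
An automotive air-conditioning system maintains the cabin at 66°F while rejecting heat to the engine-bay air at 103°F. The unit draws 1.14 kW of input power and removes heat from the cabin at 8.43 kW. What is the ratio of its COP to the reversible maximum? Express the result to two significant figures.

COP_actual = Q̇_C/Ẇ = 8.430/1.140 = 7.395.
In absolute terms T_C = 292.04 K and T_H = 312.59 K, so ΔT = 20.56 K.
COP_Carnot = T_C/ΔT = 292.04/20.56 = 14.21.
η_II = COP_actual/COP_Carnot = 7.395/14.21 = 0.5205.

0.52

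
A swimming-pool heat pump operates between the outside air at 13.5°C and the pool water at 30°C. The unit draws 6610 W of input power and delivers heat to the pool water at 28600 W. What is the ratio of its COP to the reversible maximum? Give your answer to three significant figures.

COP_actual = Q̇_H/Ẇ = 28600/6610 = 4.327.
In absolute terms T_C = 286.65 K and T_H = 303.15 K, so ΔT = 16.50 K.
COP_Carnot = T_H/ΔT = 303.15/16.50 = 18.37.
η_II = COP_actual/COP_Carnot = 4.327/18.37 = 0.2355.

0.236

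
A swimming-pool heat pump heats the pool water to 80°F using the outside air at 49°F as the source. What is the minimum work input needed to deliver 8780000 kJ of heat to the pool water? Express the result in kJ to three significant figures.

504000 kJ

In absolute terms T_C = 282.59 K and T_H = 299.82 K, so ΔT = 17.22 K.
The reversible limit is COP_HP = T_H/ΔT = 17.41, so W_min = Q_H/COP = Q_H·ΔT/T_H.
W_min = 8780000 × 17.22/299.82 = 504300 kJ.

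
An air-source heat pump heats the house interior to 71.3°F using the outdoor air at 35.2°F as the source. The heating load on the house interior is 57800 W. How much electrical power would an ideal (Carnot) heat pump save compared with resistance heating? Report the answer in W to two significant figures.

54000 W

In absolute terms T_C = 274.93 K and T_H = 294.98 K, so ΔT = 20.06 K.
COP_Carnot = T_H/ΔT = 294.98/20.06 = 14.71.
Resistance heating needs Ẇ_res = Q̇_H = 57800 W; the reversible heat pump needs only Ẇ_hp = Q̇_H/COP = 3930 W.
Saving = 57800 − 3930 = 53870 W.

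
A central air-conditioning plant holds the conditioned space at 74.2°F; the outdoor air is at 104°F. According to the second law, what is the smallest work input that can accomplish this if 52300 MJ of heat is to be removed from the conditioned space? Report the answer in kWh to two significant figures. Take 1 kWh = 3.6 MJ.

In absolute terms T_C = 296.59 K and T_H = 313.15 K, so ΔT = 16.56 K.
The reversible limit is COP_R = T_C/ΔT = 17.92, so W_min = Q_C/COP = Q_C·ΔT/T_C.
W_min = 52300 × 16.56/296.59 = 2919 MJ = 810.9 kWh.

810 kWh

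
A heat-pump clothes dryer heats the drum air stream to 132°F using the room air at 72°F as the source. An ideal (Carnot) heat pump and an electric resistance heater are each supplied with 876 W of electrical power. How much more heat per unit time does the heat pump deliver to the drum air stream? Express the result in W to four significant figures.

7762 W

In absolute terms T_C = 295.37 K and T_H = 328.71 K, so ΔT = 33.33 K.
COP_Carnot = T_H/ΔT = 328.71/33.33 = 9.861.
The heat pump delivers Q̇_H = COP × Ẇ = 8638 W; the resistance heater delivers Ẇ = 876.0 W.
Extra = (COP − 1)·Ẇ = 7762 W.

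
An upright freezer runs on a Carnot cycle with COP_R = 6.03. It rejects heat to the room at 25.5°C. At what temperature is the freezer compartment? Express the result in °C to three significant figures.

-17.0 °C

For a Carnot refrigerator COP_R = T_C/(T_H − T_C), so T_C = COP·T_H/(1 + COP).
With T_H = 298.65 K, T_C = 6.03 × 298.65/7.030 = 256.17 K.
Converting, 256.17 K = -16.98°C.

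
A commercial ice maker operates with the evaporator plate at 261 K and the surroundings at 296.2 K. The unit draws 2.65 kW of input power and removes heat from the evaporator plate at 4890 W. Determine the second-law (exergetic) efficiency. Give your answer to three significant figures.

Converting, Q̇_C = 4890 W = 4.890 kW, so COP_actual = Q̇_C/Ẇ = 4.890/2.650 = 1.845.
The reservoir spacing is ΔT = 296.2 − 261 = 35.20 K.
COP_Carnot = T_C/ΔT = 261.00/35.20 = 7.415.
η_II = COP_actual/COP_Carnot = 1.845/7.415 = 0.2489.

0.249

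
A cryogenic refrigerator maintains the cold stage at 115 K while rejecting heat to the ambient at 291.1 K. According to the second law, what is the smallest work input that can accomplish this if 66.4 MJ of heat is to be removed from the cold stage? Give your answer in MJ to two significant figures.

The reservoir spacing is ΔT = 291.1 − 115 = 176.1 K.
The reversible limit is COP_R = T_C/ΔT = 0.6530, so W_min = Q_C/COP = Q_C·ΔT/T_C.
W_min = 66.40 × 176.1/115.00 = 101.7 MJ.

100 MJ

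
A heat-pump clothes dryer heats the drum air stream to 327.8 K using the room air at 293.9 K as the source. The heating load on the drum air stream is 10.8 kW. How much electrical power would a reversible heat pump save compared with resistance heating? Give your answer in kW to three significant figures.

9.68 kW

The reservoir spacing is ΔT = 327.8 − 293.9 = 33.90 K.
COP_Carnot = T_H/ΔT = 327.80/33.90 = 9.670.
Resistance heating needs Ẇ_res = Q̇_H = 10.80 kW; the reversible heat pump needs only Ẇ_hp = Q̇_H/COP = 1.117 kW.
Saving = 10.80 − 1.117 = 9.683 kW.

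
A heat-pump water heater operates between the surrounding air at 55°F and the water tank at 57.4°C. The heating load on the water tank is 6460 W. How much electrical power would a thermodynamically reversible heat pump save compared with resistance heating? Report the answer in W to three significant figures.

In absolute terms T_C = 285.93 K and T_H = 330.55 K, so ΔT = 44.62 K.
COP_Carnot = T_H/ΔT = 330.55/44.62 = 7.408.
Resistance heating needs Ẇ_res = Q̇_H = 6460 W; the reversible heat pump needs only Ẇ_hp = Q̇_H/COP = 872.1 W.
Saving = 6460 − 872.1 = 5588 W.

5590 W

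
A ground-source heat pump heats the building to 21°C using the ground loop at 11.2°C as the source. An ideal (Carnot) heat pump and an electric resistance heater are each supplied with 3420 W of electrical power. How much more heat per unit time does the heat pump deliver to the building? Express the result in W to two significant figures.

In absolute terms T_C = 284.35 K and T_H = 294.15 K, so ΔT = 9.800 K.
COP_Carnot = T_H/ΔT = 294.15/9.800 = 30.02.
The heat pump delivers Q̇_H = COP × Ẇ = 102700 W; the resistance heater delivers Ẇ = 3420 W.
Extra = (COP − 1)·Ẇ = 99230 W.

99000 W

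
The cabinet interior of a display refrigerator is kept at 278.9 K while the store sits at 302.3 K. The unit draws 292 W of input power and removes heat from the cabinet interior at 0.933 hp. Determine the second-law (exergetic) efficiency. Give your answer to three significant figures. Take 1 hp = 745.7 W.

0.200

Converting, Q̇_C = 0.9330 hp = 695.7 W, so COP_actual = Q̇_C/Ẇ = 695.7/292.0 = 2.383.
The reservoir spacing is ΔT = 302.3 − 278.9 = 23.40 K.
COP_Carnot = T_C/ΔT = 278.90/23.40 = 11.92.
η_II = COP_actual/COP_Carnot = 2.383/11.92 = 0.1999.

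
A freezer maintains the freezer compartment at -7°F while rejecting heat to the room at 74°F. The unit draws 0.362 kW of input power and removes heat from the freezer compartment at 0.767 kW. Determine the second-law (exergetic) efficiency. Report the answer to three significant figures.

0.379

COP_actual = Q̇_C/Ẇ = 0.7670/0.3620 = 2.119.
In absolute terms T_C = 251.48 K and T_H = 296.48 K, so ΔT = 45.00 K.
COP_Carnot = T_C/ΔT = 251.48/45.00 = 5.589.
η_II = COP_actual/COP_Carnot = 2.119/5.589 = 0.3791.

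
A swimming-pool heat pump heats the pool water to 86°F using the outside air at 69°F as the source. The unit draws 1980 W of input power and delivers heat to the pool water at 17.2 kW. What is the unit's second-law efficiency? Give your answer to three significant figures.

0.271

Converting, Q̇_H = 17.20 kW = 17200 W, so COP_actual = Q̇_H/Ẇ = 17200/1980 = 8.687.
In absolute terms T_C = 293.71 K and T_H = 303.15 K, so ΔT = 9.444 K.
COP_Carnot = T_H/ΔT = 303.15/9.444 = 32.10.
η_II = COP_actual/COP_Carnot = 8.687/32.10 = 0.2706.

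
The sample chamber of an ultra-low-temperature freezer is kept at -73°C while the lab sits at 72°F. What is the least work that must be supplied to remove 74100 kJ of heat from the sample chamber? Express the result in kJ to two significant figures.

35000 kJ

In absolute terms T_C = 200.15 K and T_H = 295.37 K, so ΔT = 95.22 K.
The reversible limit is COP_R = T_C/ΔT = 2.102, so W_min = Q_C/COP = Q_C·ΔT/T_C.
W_min = 74100 × 95.22/200.15 = 35250 kJ.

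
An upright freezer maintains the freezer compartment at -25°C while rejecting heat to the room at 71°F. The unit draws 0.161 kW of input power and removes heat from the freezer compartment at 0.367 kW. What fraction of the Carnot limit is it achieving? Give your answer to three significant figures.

0.429

COP_actual = Q̇_C/Ẇ = 0.3670/0.1610 = 2.280.
In absolute terms T_C = 248.15 K and T_H = 294.82 K, so ΔT = 46.67 K.
COP_Carnot = T_C/ΔT = 248.15/46.67 = 5.318.
η_II = COP_actual/COP_Carnot = 2.280/5.318 = 0.4287.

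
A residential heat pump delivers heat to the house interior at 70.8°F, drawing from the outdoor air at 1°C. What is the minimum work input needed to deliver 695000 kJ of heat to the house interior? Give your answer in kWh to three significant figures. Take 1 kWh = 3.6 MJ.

13.5 kWh

In absolute terms T_C = 274.15 K and T_H = 294.71 K, so ΔT = 20.56 K.
The reversible limit is COP_HP = T_H/ΔT = 14.34, so W_min = Q_H/COP = Q_H·ΔT/T_H.
W_min = 695000 × 20.56/294.71 = 48480 kJ = 13.47 kWh.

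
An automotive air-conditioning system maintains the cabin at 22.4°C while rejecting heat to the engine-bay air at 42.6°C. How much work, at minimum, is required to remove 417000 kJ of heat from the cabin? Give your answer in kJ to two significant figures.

29000 kJ

In absolute terms T_C = 295.55 K and T_H = 315.75 K, so ΔT = 20.20 K.
The reversible limit is COP_R = T_C/ΔT = 14.63, so W_min = Q_C/COP = Q_C·ΔT/T_C.
W_min = 417000 × 20.20/295.55 = 28500 kJ.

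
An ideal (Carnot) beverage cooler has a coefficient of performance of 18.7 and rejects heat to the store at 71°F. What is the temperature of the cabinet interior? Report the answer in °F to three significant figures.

44.1 °F

For a Carnot refrigerator COP_R = T_C/(T_H − T_C), so T_C = COP·T_H/(1 + COP).
With T_H = 294.82 K, T_C = 18.7 × 294.82/19.70 = 279.85 K.
Converting, 279.85 K = 44.06°F.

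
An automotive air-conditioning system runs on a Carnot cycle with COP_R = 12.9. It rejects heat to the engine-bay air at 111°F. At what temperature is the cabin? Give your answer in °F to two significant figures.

For a Carnot refrigerator COP_R = T_C/(T_H − T_C), so T_C = COP·T_H/(1 + COP).
With T_H = 317.04 K, T_C = 12.9 × 317.04/13.90 = 294.23 K.
Converting, 294.23 K = 69.94°F.

70 °F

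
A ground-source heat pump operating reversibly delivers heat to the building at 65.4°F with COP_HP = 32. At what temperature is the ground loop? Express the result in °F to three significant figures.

49.0 °F

COP_HP = T_H/(T_H − T_C) gives T_H − T_C = T_H/COP.
With T_H = 291.71 K, T_C = 291.71 × (1 − 1/32) = 282.59 K.
Converting, 282.59 K = 48.99°F.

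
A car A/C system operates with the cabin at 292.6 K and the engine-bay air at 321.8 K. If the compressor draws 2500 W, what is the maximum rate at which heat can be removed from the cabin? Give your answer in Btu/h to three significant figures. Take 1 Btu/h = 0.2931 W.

85500 Btu/h

The reservoir spacing is ΔT = 321.8 − 292.6 = 29.20 K.
COP_Carnot = T_C/ΔT = 292.60/29.20 = 10.02.
Q̇_max = COP_Carnot × Ẇ = 10.02 × 2500 W = 25050 W = 85470 Btu/h.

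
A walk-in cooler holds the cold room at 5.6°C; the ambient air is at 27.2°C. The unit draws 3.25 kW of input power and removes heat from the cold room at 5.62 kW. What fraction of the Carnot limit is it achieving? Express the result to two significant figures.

COP_actual = Q̇_C/Ẇ = 5.620/3.250 = 1.729.
In absolute terms T_C = 278.75 K and T_H = 300.35 K, so ΔT = 21.60 K.
COP_Carnot = T_C/ΔT = 278.75/21.60 = 12.91.
η_II = COP_actual/COP_Carnot = 1.729/12.91 = 0.1340.

0.13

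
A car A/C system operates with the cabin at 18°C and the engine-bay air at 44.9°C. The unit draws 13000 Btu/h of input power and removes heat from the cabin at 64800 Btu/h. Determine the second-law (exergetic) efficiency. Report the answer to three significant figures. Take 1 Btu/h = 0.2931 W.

COP_actual = Q̇_C/Ẇ = 64800/13000 = 4.985.
In absolute terms T_C = 291.15 K and T_H = 318.05 K, so ΔT = 26.90 K.
COP_Carnot = T_C/ΔT = 291.15/26.90 = 10.82.
η_II = COP_actual/COP_Carnot = 4.985/10.82 = 0.4605.

0.461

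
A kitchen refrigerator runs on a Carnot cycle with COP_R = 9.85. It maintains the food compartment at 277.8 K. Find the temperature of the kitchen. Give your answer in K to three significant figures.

COP_R = T_C/(T_H − T_C) gives T_H − T_C = T_C/COP.
With T_C = 277.80 K, T_H = 277.80 × (1 + 1/9.85) = 306.00 K.

306 K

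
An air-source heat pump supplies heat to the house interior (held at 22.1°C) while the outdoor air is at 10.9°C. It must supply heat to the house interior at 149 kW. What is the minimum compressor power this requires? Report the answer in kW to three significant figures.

In absolute terms T_C = 284.05 K and T_H = 295.25 K, so ΔT = 11.20 K.
COP_Carnot = T_H/ΔT = 295.25/11.20 = 26.36.
Ẇ_min = Q̇/COP_Carnot = 149.0/26.36 = 5.652 kW.

5.65 kW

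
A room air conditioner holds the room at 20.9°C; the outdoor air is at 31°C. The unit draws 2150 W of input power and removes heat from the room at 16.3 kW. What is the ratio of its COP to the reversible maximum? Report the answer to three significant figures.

Converting, Q̇_C = 16.30 kW = 16300 W, so COP_actual = Q̇_C/Ẇ = 16300/2150 = 7.581.
In absolute terms T_C = 294.05 K and T_H = 304.15 K, so ΔT = 10.10 K.
COP_Carnot = T_C/ΔT = 294.05/10.10 = 29.11.
η_II = COP_actual/COP_Carnot = 7.581/29.11 = 0.2604.

0.260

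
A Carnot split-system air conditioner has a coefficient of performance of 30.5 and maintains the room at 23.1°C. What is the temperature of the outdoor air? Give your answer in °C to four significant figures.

COP_R = T_C/(T_H − T_C) gives T_H − T_C = T_C/COP.
With T_C = 296.25 K, T_H = 296.25 × (1 + 1/30.5) = 305.96 K.
Converting, 305.96 K = 32.81°C.

32.81 °C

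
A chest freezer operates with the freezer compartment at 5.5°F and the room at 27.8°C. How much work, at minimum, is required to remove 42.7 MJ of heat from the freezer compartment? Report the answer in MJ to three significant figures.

In absolute terms T_C = 258.43 K and T_H = 300.95 K, so ΔT = 42.52 K.
The reversible limit is COP_R = T_C/ΔT = 6.077, so W_min = Q_C/COP = Q_C·ΔT/T_C.
W_min = 42.70 × 42.52/258.43 = 7.026 MJ.

7.03 MJ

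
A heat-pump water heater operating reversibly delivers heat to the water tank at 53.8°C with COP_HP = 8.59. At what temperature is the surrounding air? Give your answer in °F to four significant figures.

60.33 °F

COP_HP = T_H/(T_H − T_C) gives T_H − T_C = T_H/COP.
With T_H = 326.95 K, T_C = 326.95 × (1 − 1/8.59) = 288.89 K.
Converting, 288.89 K = 60.33°F.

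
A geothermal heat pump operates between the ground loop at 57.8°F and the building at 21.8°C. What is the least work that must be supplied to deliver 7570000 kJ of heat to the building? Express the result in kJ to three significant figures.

In absolute terms T_C = 287.48 K and T_H = 294.95 K, so ΔT = 7.467 K.
The reversible limit is COP_HP = T_H/ΔT = 39.50, so W_min = Q_H/COP = Q_H·ΔT/T_H.
W_min = 7570000 × 7.467/294.95 = 191600 kJ.

192000 kJ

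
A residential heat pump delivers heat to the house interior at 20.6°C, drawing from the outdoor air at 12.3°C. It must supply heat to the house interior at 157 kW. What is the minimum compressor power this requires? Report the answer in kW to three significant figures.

In absolute terms T_C = 285.45 K and T_H = 293.75 K, so ΔT = 8.300 K.
COP_Carnot = T_H/ΔT = 293.75/8.300 = 35.39.
Ẇ_min = Q̇/COP_Carnot = 157.0/35.39 = 4.436 kW.

4.44 kW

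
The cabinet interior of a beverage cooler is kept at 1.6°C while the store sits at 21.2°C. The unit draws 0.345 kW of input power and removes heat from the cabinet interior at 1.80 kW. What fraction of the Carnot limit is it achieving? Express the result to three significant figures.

COP_actual = Q̇_C/Ẇ = 1.800/0.3450 = 5.217.
In absolute terms T_C = 274.75 K and T_H = 294.35 K, so ΔT = 19.60 K.
COP_Carnot = T_C/ΔT = 274.75/19.60 = 14.02.
η_II = COP_actual/COP_Carnot = 5.217/14.02 = 0.3722.

0.372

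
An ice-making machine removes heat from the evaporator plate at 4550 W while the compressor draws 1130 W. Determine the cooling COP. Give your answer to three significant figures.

The first law gives Q̇_H = Q̇_C + Ẇ, so the three rates are Q̇_C = 4550, Q̇_H = 5680, Ẇ = 1130 W.
COP_R = Q̇_C/Ẇ = 4550/1130 = 4.027.

4.03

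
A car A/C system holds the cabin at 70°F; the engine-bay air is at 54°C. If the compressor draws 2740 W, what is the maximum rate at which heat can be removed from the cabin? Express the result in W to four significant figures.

In absolute terms T_C = 294.26 K and T_H = 327.15 K, so ΔT = 32.89 K.
COP_Carnot = T_C/ΔT = 294.26/32.89 = 8.947.
Q̇_max = COP_Carnot × Ẇ = 8.947 × 2740 W = 24520 W.

24520 W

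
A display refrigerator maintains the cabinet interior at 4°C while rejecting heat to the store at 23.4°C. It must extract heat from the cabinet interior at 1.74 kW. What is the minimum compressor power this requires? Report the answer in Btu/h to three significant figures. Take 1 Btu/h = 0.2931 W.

416 Btu/h

In absolute terms T_C = 277.15 K and T_H = 296.55 K, so ΔT = 19.40 K.
COP_Carnot = T_C/ΔT = 277.15/19.40 = 14.29.
Ẇ_min = Q̇/COP_Carnot = 1.740/14.29 = 0.1218 kW = 415.5 Btu/h.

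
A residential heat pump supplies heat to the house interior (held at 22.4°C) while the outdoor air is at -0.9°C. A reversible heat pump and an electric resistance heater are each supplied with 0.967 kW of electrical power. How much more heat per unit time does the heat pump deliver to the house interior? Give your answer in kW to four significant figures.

In absolute terms T_C = 272.25 K and T_H = 295.55 K, so ΔT = 23.30 K.
COP_Carnot = T_H/ΔT = 295.55/23.30 = 12.68.
The heat pump delivers Q̇_H = COP × Ẇ = 12.27 kW; the resistance heater delivers Ẇ = 0.9670 kW.
Extra = (COP − 1)·Ẇ = 11.30 kW.

11.30 kW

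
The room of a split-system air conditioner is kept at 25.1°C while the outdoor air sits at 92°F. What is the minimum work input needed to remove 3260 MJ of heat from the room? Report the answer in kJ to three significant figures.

90000 kJ

In absolute terms T_C = 298.25 K and T_H = 306.48 K, so ΔT = 8.233 K.
The reversible limit is COP_R = T_C/ΔT = 36.22, so W_min = Q_C/COP = Q_C·ΔT/T_C.
W_min = 3260 × 8.233/298.25 = 89.99 MJ = 89990 kJ.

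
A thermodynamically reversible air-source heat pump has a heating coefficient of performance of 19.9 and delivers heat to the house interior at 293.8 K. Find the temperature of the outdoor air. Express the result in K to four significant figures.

279.0 K

COP_HP = T_H/(T_H − T_C) gives T_H − T_C = T_H/COP.
With T_H = 293.80 K, T_C = 293.80 × (1 − 1/19.9) = 279.04 K.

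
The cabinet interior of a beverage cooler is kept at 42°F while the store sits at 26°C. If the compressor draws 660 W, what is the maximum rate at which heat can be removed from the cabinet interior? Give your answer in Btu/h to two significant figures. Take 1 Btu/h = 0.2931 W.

31000 Btu/h

In absolute terms T_C = 278.71 K and T_H = 299.15 K, so ΔT = 20.44 K.
COP_Carnot = T_C/ΔT = 278.71/20.44 = 13.63.
Q̇_max = COP_Carnot × Ẇ = 13.63 × 660.0 W = 8997 W = 30700 Btu/h.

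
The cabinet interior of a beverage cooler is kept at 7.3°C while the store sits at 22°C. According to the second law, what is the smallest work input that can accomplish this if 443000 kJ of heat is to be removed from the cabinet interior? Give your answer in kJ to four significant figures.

23220 kJ

In absolute terms T_C = 280.45 K and T_H = 295.15 K, so ΔT = 14.70 K.
The reversible limit is COP_R = T_C/ΔT = 19.08, so W_min = Q_C/COP = Q_C·ΔT/T_C.
W_min = 443000 × 14.70/280.45 = 23220 kJ.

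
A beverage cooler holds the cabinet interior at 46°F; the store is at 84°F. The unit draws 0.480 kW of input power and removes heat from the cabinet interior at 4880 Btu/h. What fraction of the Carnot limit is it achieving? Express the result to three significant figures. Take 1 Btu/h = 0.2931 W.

0.224

Converting, Q̇_C = 4880 Btu/h = 1.430 kW, so COP_actual = Q̇_C/Ẇ = 1.430/0.4800 = 2.980.
In absolute terms T_C = 280.93 K and T_H = 302.04 K, so ΔT = 21.11 K.
COP_Carnot = T_C/ΔT = 280.93/21.11 = 13.31.
η_II = COP_actual/COP_Carnot = 2.980/13.31 = 0.2239.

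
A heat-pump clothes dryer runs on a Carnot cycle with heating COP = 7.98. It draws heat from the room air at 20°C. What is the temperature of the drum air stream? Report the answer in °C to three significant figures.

62.0 °C

COP_HP = T_H/(T_H − T_C) rearranges to T_H = COP·T_C/(COP − 1).
With T_C = 293.15 K, T_H = 7.98 × 293.15/6.980 = 335.15 K.
Converting, 335.15 K = 62.00°C.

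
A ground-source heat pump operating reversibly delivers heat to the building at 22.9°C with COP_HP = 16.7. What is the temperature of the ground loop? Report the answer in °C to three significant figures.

COP_HP = T_H/(T_H − T_C) gives T_H − T_C = T_H/COP.
With T_H = 296.05 K, T_C = 296.05 × (1 − 1/16.7) = 278.32 K.
Converting, 278.32 K = 5.17°C.

5.17 °C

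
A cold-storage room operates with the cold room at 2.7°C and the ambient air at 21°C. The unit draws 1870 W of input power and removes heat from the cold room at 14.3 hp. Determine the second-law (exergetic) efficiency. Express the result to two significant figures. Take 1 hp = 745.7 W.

0.38

Converting, Q̇_C = 14.30 hp = 10660 W, so COP_actual = Q̇_C/Ẇ = 10660/1870 = 5.702.
In absolute terms T_C = 275.85 K and T_H = 294.15 K, so ΔT = 18.30 K.
COP_Carnot = T_C/ΔT = 275.85/18.30 = 15.07.
η_II = COP_actual/COP_Carnot = 5.702/15.07 = 0.3783.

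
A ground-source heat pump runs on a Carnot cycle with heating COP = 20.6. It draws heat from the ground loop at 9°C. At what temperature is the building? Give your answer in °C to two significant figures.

23 °C

COP_HP = T_H/(T_H − T_C) rearranges to T_H = COP·T_C/(COP − 1).
With T_C = 282.15 K, T_H = 20.6 × 282.15/19.60 = 296.55 K.
Converting, 296.55 K = 23.40°C.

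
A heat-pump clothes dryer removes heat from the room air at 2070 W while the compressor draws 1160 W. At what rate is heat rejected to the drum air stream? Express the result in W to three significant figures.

3230 W

For a cyclic device the first law requires Q̇_H = Q̇_C + Ẇ.
Q̇_H = Q̇_C + Ẇ = 3230 W.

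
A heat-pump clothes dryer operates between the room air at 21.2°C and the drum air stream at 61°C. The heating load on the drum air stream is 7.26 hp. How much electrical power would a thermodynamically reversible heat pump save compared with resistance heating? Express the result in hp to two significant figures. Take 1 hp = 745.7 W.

In absolute terms T_C = 294.35 K and T_H = 334.15 K, so ΔT = 39.80 K.
COP_Carnot = T_H/ΔT = 334.15/39.80 = 8.396.
Resistance heating needs Ẇ_res = Q̇_H = 7.260 hp; the reversible heat pump needs only Ẇ_hp = Q̇_H/COP = 0.8647 hp.
Saving = 7.260 − 0.8647 = 6.395 hp.

6.4 hp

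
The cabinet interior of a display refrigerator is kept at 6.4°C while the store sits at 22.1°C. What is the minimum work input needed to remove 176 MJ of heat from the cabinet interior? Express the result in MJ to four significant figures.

In absolute terms T_C = 279.55 K and T_H = 295.25 K, so ΔT = 15.70 K.
The reversible limit is COP_R = T_C/ΔT = 17.81, so W_min = Q_C/COP = Q_C·ΔT/T_C.
W_min = 176.0 × 15.70/279.55 = 9.884 MJ.

9.884 MJ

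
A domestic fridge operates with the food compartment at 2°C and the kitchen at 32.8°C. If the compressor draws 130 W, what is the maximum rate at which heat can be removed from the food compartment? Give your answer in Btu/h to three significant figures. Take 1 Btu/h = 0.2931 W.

3960 Btu/h

In absolute terms T_C = 275.15 K and T_H = 305.95 K, so ΔT = 30.80 K.
COP_Carnot = T_C/ΔT = 275.15/30.80 = 8.933.
Q̇_max = COP_Carnot × Ẇ = 8.933 × 130.0 W = 1161 W = 3962 Btu/h.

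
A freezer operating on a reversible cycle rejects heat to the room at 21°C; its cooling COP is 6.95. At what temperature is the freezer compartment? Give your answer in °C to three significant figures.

For a Carnot refrigerator COP_R = T_C/(T_H − T_C), so T_C = COP·T_H/(1 + COP).
With T_H = 294.15 K, T_C = 6.95 × 294.15/7.950 = 257.15 K.
Converting, 257.15 K = -16.00°C.

-16.0 °C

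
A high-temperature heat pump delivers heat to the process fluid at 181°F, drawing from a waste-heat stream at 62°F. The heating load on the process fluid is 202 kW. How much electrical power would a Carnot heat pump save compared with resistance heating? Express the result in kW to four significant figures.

In absolute terms T_C = 289.82 K and T_H = 355.93 K, so ΔT = 66.11 K.
COP_Carnot = T_H/ΔT = 355.93/66.11 = 5.384.
Resistance heating needs Ẇ_res = Q̇_H = 202.0 kW; the reversible heat pump needs only Ẇ_hp = Q̇_H/COP = 37.52 kW.
Saving = 202.0 − 37.52 = 164.5 kW.

164.5 kW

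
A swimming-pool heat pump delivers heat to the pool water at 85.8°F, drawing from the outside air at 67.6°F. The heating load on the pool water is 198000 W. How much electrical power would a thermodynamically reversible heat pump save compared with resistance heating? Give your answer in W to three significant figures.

In absolute terms T_C = 292.93 K and T_H = 303.04 K, so ΔT = 10.11 K.
COP_Carnot = T_H/ΔT = 303.04/10.11 = 29.97.
Resistance heating needs Ẇ_res = Q̇_H = 198000 W; the reversible heat pump needs only Ẇ_hp = Q̇_H/COP = 6606 W.
Saving = 198000 − 6606 = 191400 W.

191000 W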